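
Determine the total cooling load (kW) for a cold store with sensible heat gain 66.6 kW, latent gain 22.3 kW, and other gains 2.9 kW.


Q_total = Q_s + Q_l + Q_misc
Q_total = 66.6 + 22.3 + 2.9
Q_total = 91.8 kW

91.8


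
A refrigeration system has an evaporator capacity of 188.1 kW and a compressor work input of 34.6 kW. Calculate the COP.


COP = Q_evap / W
COP = 188.1 / 34.6
COP = 5.436

5.436


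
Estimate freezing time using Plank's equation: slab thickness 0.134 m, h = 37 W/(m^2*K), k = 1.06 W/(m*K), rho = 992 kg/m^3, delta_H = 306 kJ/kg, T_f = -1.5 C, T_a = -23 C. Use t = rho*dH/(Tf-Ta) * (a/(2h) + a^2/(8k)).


dT = -1.5 - (-23) = 21.5 K
term1 = a/(2h) = 0.134/(2*37) = 0.001810810811
term2 = a^2/(8k) = 0.134^2/(8*1.06) = 0.00211745283
t = rho*dH*1000/dT * (term1 + term2)
t = 992*306*1000/21.5 * (0.001810810811 + 0.00211745283)
t = 55462 s

55462


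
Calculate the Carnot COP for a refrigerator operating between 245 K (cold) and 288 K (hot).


dT = 288 - 245 = 43 K
COP_carnot = T_cold / dT = 245 / 43
COP_carnot = 5.698

5.698


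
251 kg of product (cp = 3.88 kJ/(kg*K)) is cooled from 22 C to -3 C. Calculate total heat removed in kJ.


dT = 22 - (-3) = 25 K
Q = m * cp * dT = 251 * 3.88 * 25
Q = 24347 kJ

24347


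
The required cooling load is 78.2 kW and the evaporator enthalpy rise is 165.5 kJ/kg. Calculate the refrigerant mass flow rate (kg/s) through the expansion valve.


m_dot = Q / dh
m_dot = 78.2 / 165.5
m_dot = 0.4725 kg/s

0.4725


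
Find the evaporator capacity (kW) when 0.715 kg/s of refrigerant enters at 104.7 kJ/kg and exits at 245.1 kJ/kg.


dh = 245.1 - 104.7 = 140.4 kJ/kg
Q_evap = m_dot * dh = 0.715 * 140.4
Q_evap = 100.39 kW

100.39


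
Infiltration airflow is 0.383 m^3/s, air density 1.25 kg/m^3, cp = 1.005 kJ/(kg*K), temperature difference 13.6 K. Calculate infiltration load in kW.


Q = V_dot * rho * cp * dT
Q = 0.383 * 1.25 * 1.005 * 13.6
Q = 6.544 kW

6.544


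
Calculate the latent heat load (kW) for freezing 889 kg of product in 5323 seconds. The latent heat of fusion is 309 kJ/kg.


Q_lat = m * h_fg / t
Q_lat = 889 * 309 / 5323
Q_lat = 51.61 kW

51.61


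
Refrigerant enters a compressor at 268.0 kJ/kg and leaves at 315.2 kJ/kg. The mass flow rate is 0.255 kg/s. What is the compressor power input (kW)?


dh = 315.2 - 268.0 = 47.2 kJ/kg
W = m_dot * dh = 0.255 * 47.2 = 12.04 kW

12.04


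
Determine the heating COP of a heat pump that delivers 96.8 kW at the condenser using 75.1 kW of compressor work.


COP_hp = Q_cond / W
COP_hp = 96.8 / 75.1
COP_hp = 1.289

1.289


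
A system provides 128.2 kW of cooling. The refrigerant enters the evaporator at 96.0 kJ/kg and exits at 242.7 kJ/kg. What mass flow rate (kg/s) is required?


dh = 242.7 - 96.0 = 146.7 kJ/kg
m_dot = Q / dh = 128.2 / 146.7 = 0.8739 kg/s

0.8739


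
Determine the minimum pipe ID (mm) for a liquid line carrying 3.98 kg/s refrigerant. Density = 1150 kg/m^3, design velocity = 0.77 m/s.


A = m_dot / (rho * v) = 3.98 / (1150 * 0.77) = 0.004494635799 m^2
d = sqrt(4*A/pi) * 1000
d = 75.6 mm

75.6


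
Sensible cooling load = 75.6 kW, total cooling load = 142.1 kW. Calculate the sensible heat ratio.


SHR = Q_sensible / Q_total
SHR = 75.6 / 142.1
SHR = 0.532

0.532


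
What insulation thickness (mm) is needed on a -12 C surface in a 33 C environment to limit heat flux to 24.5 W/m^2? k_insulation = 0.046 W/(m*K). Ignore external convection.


dT = 33 - (-12) = 45 K
thickness = k * dT / q_max * 1000
thickness = 0.046 * 45 / 24.5 * 1000
thickness = 84.5 mm

84.5


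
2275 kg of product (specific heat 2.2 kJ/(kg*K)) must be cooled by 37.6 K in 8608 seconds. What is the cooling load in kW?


Q = m * cp * dT / t
Q = 2275 * 2.2 * 37.6 / 8608
Q = 21.862 kW

21.862


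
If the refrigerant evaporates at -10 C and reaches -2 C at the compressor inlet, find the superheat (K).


Superheat = T_suction - T_evap
Superheat = -2 - (-10)
Superheat = 8 K

8


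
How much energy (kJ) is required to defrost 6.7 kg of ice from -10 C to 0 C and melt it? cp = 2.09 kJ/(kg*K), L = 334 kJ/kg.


Sensible heat = cp * dT = 2.09 * 10 = 20.9 kJ/kg
Total per kg = 20.9 + 334 = 354.9 kJ/kg
Q = m * total = 6.7 * 354.9
Q = 2377.8 kJ

2377.8


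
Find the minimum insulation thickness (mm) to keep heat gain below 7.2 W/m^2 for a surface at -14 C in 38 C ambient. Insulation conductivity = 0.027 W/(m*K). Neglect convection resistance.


dT = 38 - (-14) = 52 K
thickness = k * dT / q_max * 1000
thickness = 0.027 * 52 / 7.2 * 1000
thickness = 195.0 mm

195.0


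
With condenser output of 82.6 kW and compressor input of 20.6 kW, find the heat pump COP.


COP_hp = Q_cond / W
COP_hp = 82.6 / 20.6
COP_hp = 4.01

4.01


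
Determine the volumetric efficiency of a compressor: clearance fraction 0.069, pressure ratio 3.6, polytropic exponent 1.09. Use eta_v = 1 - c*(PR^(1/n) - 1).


PR^(1/n) = 3.6^(1/1.09) = 3.23868915
eta_v = 1 - 0.069 * (3.23868915 - 1)
eta_v = 0.8455

0.8455


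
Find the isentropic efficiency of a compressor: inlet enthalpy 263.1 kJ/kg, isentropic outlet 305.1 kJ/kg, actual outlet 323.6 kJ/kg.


dh_ideal = 305.1 - 263.1 = 42.0 kJ/kg
dh_actual = 323.6 - 263.1 = 60.5 kJ/kg
eta_s = dh_ideal / dh_actual = 42.0 / 60.5
eta_s = 0.6942

0.6942


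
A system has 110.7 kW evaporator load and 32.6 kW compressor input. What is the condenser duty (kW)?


Q_cond = Q_evap + W
Q_cond = 110.7 + 32.6
Q_cond = 143.3 kW

143.3


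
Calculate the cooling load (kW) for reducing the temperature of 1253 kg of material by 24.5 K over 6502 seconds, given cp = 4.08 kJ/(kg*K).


Q = m * cp * dT / t
Q = 1253 * 4.08 * 24.5 / 6502
Q = 19.263 kW

19.263


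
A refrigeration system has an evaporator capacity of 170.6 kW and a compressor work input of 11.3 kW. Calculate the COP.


COP = Q_evap / W
COP = 170.6 / 11.3
COP = 15.097

15.097


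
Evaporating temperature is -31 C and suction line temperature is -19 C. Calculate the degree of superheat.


Superheat = T_suction - T_evap
Superheat = -19 - (-31)
Superheat = 12 K

12


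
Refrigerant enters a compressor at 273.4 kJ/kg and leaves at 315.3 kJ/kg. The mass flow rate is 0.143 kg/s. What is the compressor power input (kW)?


dh = 315.3 - 273.4 = 41.9 kJ/kg
W = m_dot * dh = 0.143 * 41.9 = 5.99 kW

5.99


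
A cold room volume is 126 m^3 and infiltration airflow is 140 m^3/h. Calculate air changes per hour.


ACH = flow / volume
ACH = 140 / 126
ACH = 1.111

1.111


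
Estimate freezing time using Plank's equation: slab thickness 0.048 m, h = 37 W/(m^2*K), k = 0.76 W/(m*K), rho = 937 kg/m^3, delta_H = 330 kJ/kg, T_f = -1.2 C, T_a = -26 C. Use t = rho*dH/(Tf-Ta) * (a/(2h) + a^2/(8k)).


dT = -1.2 - (-26) = 24.8 K
term1 = a/(2h) = 0.048/(2*37) = 0.0006486486486
term2 = a^2/(8k) = 0.048^2/(8*0.76) = 0.0003789473684
t = rho*dH*1000/dT * (term1 + term2)
t = 937*330*1000/24.8 * (0.0006486486486 + 0.0003789473684)
t = 12812 s

12812


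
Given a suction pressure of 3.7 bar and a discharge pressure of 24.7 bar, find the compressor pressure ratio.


PR = P_high / P_low
PR = 24.7 / 3.7
PR = 6.676

6.676


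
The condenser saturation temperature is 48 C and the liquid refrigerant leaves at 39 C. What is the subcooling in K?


Subcooling = T_cond - T_liquid
Subcooling = 48 - 39
Subcooling = 9 K

9


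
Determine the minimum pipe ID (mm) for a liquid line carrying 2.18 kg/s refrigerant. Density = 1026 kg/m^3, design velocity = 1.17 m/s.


A = m_dot / (rho * v) = 2.18 / (1026 * 1.17) = 0.001816031056 m^2
d = sqrt(4*A/pi) * 1000
d = 48.1 mm

48.1


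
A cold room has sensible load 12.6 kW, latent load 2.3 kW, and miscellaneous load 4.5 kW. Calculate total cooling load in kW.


Q_total = Q_s + Q_l + Q_misc
Q_total = 12.6 + 2.3 + 4.5
Q_total = 19.4 kW

19.4


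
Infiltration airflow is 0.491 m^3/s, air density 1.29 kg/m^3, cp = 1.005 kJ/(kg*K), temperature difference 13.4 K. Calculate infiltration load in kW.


Q = V_dot * rho * cp * dT
Q = 0.491 * 1.29 * 1.005 * 13.4
Q = 8.53 kW

8.53


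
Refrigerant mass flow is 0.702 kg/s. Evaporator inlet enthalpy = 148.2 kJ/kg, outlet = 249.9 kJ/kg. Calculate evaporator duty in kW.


dh = 249.9 - 148.2 = 101.7 kJ/kg
Q_evap = m_dot * dh = 0.702 * 101.7
Q_evap = 71.39 kW

71.39


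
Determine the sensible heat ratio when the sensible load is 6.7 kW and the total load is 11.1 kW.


SHR = Q_sensible / Q_total
SHR = 6.7 / 11.1
SHR = 0.604

0.604


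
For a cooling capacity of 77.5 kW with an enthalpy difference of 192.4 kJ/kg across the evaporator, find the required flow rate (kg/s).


m_dot = Q / dh
m_dot = 77.5 / 192.4
m_dot = 0.4028 kg/s

0.4028


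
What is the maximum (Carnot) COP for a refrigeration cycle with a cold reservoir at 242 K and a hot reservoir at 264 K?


dT = 264 - 242 = 22 K
COP_carnot = T_cold / dT = 242 / 22
COP_carnot = 11.0

11.0


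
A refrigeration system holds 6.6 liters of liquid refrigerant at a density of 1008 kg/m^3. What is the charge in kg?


Charge = V * rho / 1000
Charge = 6.6 * 1008 / 1000
Charge = 6.65 kg

6.65


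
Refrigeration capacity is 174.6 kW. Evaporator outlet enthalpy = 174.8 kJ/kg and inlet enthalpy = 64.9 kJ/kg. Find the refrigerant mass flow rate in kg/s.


dh = 174.8 - 64.9 = 109.9 kJ/kg
m_dot = Q / dh = 174.6 / 109.9 = 1.5887 kg/s

1.5887


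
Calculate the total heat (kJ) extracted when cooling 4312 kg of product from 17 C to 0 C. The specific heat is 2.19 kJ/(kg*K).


dT = 17 - (0) = 17 K
Q = m * cp * dT = 4312 * 2.19 * 17
Q = 160536 kJ

160536


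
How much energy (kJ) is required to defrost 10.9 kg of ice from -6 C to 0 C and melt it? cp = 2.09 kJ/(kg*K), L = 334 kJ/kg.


Sensible heat = cp * dT = 2.09 * 6 = 12.54 kJ/kg
Total per kg = 12.54 + 334 = 346.54 kJ/kg
Q = m * total = 10.9 * 346.54
Q = 3777.3 kJ

3777.3


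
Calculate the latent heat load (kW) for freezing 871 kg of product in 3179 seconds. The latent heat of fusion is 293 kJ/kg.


Q_lat = m * h_fg / t
Q_lat = 871 * 293 / 3179
Q_lat = 80.28 kW

80.28


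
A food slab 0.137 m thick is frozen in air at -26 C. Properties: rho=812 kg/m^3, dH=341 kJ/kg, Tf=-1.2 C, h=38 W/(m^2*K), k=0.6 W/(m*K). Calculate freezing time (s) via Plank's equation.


dT = -1.2 - (-26) = 24.8 K
term1 = a/(2h) = 0.137/(2*38) = 0.001802631579
term2 = a^2/(8k) = 0.137^2/(8*0.6) = 0.003910208333
t = rho*dH*1000/dT * (term1 + term2)
t = 812*341*1000/24.8 * (0.001802631579 + 0.003910208333)
t = 63784 s

63784


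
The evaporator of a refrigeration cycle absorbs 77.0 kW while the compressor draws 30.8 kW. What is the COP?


COP = Q_evap / W
COP = 77.0 / 30.8
COP = 2.5

2.5


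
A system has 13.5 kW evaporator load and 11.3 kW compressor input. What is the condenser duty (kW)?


Q_cond = Q_evap + W
Q_cond = 13.5 + 11.3
Q_cond = 24.8 kW

24.8


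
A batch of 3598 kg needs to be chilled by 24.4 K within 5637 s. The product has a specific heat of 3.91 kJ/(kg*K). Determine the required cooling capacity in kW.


Q = m * cp * dT / t
Q = 3598 * 3.91 * 24.4 / 5637
Q = 60.895 kW

60.895


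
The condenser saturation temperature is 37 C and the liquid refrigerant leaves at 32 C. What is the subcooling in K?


Subcooling = T_cond - T_liquid
Subcooling = 37 - 32
Subcooling = 5 K

5


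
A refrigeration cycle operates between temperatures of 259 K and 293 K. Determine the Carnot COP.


dT = 293 - 259 = 34 K
COP_carnot = T_cold / dT = 259 / 34
COP_carnot = 7.618

7.618


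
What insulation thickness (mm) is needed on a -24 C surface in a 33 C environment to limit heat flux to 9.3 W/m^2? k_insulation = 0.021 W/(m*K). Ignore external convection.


dT = 33 - (-24) = 57 K
thickness = k * dT / q_max * 1000
thickness = 0.021 * 57 / 9.3 * 1000
thickness = 128.7 mm

128.7


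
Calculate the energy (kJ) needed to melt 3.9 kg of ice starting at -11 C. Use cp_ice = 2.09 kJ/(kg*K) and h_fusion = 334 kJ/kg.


Sensible heat = cp * dT = 2.09 * 11 = 22.99 kJ/kg
Total per kg = 22.99 + 334 = 356.99 kJ/kg
Q = m * total = 3.9 * 356.99
Q = 1392.3 kJ

1392.3


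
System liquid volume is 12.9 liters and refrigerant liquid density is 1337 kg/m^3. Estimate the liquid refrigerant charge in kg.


Charge = V * rho / 1000
Charge = 12.9 * 1337 / 1000
Charge = 17.25 kg

17.25


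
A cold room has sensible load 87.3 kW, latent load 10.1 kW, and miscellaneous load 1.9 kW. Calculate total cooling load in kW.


Q_total = Q_s + Q_l + Q_misc
Q_total = 87.3 + 10.1 + 1.9
Q_total = 99.3 kW

99.3


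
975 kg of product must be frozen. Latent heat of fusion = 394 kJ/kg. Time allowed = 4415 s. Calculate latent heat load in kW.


Q_lat = m * h_fg / t
Q_lat = 975 * 394 / 4415
Q_lat = 87.01 kW

87.01


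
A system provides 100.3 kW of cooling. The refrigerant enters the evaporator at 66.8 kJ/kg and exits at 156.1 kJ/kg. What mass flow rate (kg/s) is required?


dh = 156.1 - 66.8 = 89.3 kJ/kg
m_dot = Q / dh = 100.3 / 89.3 = 1.1232 kg/s

1.1232


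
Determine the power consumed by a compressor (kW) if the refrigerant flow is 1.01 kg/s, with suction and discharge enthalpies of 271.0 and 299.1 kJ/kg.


dh = 299.1 - 271.0 = 28.1 kJ/kg
W = m_dot * dh = 1.01 * 28.1 = 28.38 kW

28.38


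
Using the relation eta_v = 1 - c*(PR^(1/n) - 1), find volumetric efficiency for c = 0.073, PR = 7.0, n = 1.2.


PR^(1/n) = 7.0^(1/1.2) = 5.06114018
eta_v = 1 - 0.073 * (5.06114018 - 1)
eta_v = 0.7035

0.7035


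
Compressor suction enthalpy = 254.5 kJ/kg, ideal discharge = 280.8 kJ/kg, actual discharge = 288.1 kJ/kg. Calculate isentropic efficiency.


dh_ideal = 280.8 - 254.5 = 26.3 kJ/kg
dh_actual = 288.1 - 254.5 = 33.6 kJ/kg
eta_s = dh_ideal / dh_actual = 26.3 / 33.6
eta_s = 0.7827

0.7827


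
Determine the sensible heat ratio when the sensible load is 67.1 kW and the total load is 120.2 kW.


SHR = Q_sensible / Q_total
SHR = 67.1 / 120.2
SHR = 0.558

0.558


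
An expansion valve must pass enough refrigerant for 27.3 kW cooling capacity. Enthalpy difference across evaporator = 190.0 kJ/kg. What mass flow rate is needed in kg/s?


m_dot = Q / dh
m_dot = 27.3 / 190.0
m_dot = 0.1437 kg/s

0.1437


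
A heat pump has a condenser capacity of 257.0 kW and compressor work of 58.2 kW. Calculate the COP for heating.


COP_hp = Q_cond / W
COP_hp = 257.0 / 58.2
COP_hp = 4.416

4.416


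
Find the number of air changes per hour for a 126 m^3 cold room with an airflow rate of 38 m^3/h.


ACH = flow / volume
ACH = 38 / 126
ACH = 0.302

0.302


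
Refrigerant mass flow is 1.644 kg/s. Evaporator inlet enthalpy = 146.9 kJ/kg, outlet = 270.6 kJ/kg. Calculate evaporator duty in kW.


dh = 270.6 - 146.9 = 123.7 kJ/kg
Q_evap = m_dot * dh = 1.644 * 123.7
Q_evap = 203.36 kW

203.36


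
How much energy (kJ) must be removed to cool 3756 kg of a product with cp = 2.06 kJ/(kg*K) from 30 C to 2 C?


dT = 30 - (2) = 28 K
Q = m * cp * dT = 3756 * 2.06 * 28
Q = 216646 kJ

216646


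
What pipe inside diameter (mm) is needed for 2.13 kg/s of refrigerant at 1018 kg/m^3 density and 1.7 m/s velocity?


A = m_dot / (rho * v) = 2.13 / (1018 * 1.7) = 0.00123078701 m^2
d = sqrt(4*A/pi) * 1000
d = 39.6 mm

39.6


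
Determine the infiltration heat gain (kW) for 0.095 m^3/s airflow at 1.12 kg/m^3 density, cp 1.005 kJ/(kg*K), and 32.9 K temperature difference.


Q = V_dot * rho * cp * dT
Q = 0.095 * 1.12 * 1.005 * 32.9
Q = 3.518 kW

3.518


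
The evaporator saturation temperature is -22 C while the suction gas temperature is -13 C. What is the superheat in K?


Superheat = T_suction - T_evap
Superheat = -13 - (-22)
Superheat = 9 K

9


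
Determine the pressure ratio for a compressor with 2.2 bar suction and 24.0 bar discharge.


PR = P_high / P_low
PR = 24.0 / 2.2
PR = 10.909

10.909


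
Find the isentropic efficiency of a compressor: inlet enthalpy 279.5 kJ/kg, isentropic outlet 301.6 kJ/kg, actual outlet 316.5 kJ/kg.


dh_ideal = 301.6 - 279.5 = 22.1 kJ/kg
dh_actual = 316.5 - 279.5 = 37.0 kJ/kg
eta_s = dh_ideal / dh_actual = 22.1 / 37.0
eta_s = 0.5973

0.5973


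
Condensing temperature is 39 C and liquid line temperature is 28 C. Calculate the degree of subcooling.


Subcooling = T_cond - T_liquid
Subcooling = 39 - 28
Subcooling = 11 K

11


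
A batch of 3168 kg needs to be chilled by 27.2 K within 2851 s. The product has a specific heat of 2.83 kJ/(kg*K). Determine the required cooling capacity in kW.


Q = m * cp * dT / t
Q = 3168 * 2.83 * 27.2 / 2851
Q = 85.535 kW

85.535


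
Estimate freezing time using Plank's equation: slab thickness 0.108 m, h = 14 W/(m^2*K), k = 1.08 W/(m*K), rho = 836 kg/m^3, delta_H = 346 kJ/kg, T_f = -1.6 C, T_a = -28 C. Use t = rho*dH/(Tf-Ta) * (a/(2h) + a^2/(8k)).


dT = -1.6 - (-28) = 26.4 K
term1 = a/(2h) = 0.108/(2*14) = 0.003857142857
term2 = a^2/(8k) = 0.108^2/(8*1.08) = 0.00135
t = rho*dH*1000/dT * (term1 + term2)
t = 836*346*1000/26.4 * (0.003857142857 + 0.00135)
t = 57053 s

57053


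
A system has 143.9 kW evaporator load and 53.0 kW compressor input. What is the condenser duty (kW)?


Q_cond = Q_evap + W
Q_cond = 143.9 + 53.0
Q_cond = 196.9 kW

196.9


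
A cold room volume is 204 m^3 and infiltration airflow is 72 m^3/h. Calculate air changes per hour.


ACH = flow / volume
ACH = 72 / 204
ACH = 0.353

0.353


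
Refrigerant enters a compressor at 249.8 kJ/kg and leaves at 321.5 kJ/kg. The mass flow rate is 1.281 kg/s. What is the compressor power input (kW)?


dh = 321.5 - 249.8 = 71.7 kJ/kg
W = m_dot * dh = 1.281 * 71.7 = 91.85 kW

91.85


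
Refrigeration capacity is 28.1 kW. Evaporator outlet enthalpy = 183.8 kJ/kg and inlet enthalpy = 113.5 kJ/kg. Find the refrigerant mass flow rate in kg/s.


dh = 183.8 - 113.5 = 70.3 kJ/kg
m_dot = Q / dh = 28.1 / 70.3 = 0.3997 kg/s

0.3997


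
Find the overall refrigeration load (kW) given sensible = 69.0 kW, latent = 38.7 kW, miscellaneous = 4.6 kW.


Q_total = Q_s + Q_l + Q_misc
Q_total = 69.0 + 38.7 + 4.6
Q_total = 112.3 kW

112.3


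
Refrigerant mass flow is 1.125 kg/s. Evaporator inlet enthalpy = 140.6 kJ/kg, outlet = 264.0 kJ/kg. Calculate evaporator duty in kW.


dh = 264.0 - 140.6 = 123.4 kJ/kg
Q_evap = m_dot * dh = 1.125 * 123.4
Q_evap = 138.83 kW

138.83


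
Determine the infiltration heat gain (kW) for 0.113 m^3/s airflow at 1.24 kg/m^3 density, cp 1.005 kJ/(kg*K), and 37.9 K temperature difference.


Q = V_dot * rho * cp * dT
Q = 0.113 * 1.24 * 1.005 * 37.9
Q = 5.337 kW

5.337


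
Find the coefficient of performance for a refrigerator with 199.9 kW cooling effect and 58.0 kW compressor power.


COP = Q_evap / W
COP = 199.9 / 58.0
COP = 3.447

3.447


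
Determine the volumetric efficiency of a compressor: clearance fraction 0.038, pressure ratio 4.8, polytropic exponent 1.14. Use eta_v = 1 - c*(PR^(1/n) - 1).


PR^(1/n) = 4.8^(1/1.14) = 3.95895015
eta_v = 1 - 0.038 * (3.95895015 - 1)
eta_v = 0.8876

0.8876


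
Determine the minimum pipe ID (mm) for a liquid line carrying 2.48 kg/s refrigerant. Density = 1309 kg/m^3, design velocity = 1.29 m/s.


A = m_dot / (rho * v) = 2.48 / (1309 * 1.29) = 0.001468663575 m^2
d = sqrt(4*A/pi) * 1000
d = 43.2 mm

43.2


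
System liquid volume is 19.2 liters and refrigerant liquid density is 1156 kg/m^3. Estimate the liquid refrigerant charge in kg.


Charge = V * rho / 1000
Charge = 19.2 * 1156 / 1000
Charge = 22.2 kg

22.2


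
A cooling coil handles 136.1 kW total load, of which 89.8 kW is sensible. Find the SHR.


SHR = Q_sensible / Q_total
SHR = 89.8 / 136.1
SHR = 0.66

0.66


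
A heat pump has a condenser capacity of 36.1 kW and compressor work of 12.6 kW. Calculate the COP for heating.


COP_hp = Q_cond / W
COP_hp = 36.1 / 12.6
COP_hp = 2.865

2.865


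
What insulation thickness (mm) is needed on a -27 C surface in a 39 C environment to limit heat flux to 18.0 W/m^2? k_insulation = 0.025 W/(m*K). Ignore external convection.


dT = 39 - (-27) = 66 K
thickness = k * dT / q_max * 1000
thickness = 0.025 * 66 / 18.0 * 1000
thickness = 91.7 mm

91.7


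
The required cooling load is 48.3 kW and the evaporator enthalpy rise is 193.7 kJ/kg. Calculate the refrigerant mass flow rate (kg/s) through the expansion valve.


m_dot = Q / dh
m_dot = 48.3 / 193.7
m_dot = 0.2494 kg/s

0.2494


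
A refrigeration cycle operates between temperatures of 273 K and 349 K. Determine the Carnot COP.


dT = 349 - 273 = 76 K
COP_carnot = T_cold / dT = 273 / 76
COP_carnot = 3.592

3.592


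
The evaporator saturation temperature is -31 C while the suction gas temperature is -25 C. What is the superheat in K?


Superheat = T_suction - T_evap
Superheat = -25 - (-31)
Superheat = 6 K

6


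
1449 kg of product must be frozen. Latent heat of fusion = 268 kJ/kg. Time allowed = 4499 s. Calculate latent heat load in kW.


Q_lat = m * h_fg / t
Q_lat = 1449 * 268 / 4499
Q_lat = 86.32 kW

86.32


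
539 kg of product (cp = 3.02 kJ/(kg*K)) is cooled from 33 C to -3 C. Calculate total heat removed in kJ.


dT = 33 - (-3) = 36 K
Q = m * cp * dT = 539 * 3.02 * 36
Q = 58600 kJ

58600


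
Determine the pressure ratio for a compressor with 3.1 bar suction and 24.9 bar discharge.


PR = P_high / P_low
PR = 24.9 / 3.1
PR = 8.032

8.032


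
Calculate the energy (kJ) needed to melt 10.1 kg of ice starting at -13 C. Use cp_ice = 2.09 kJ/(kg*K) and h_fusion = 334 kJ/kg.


Sensible heat = cp * dT = 2.09 * 13 = 27.17 kJ/kg
Total per kg = 27.17 + 334 = 361.17 kJ/kg
Q = m * total = 10.1 * 361.17
Q = 3647.8 kJ

3647.8


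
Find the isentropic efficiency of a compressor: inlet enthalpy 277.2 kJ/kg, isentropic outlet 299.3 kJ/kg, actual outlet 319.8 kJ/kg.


dh_ideal = 299.3 - 277.2 = 22.1 kJ/kg
dh_actual = 319.8 - 277.2 = 42.6 kJ/kg
eta_s = dh_ideal / dh_actual = 22.1 / 42.6
eta_s = 0.5188

0.5188


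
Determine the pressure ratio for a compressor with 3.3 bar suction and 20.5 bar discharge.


PR = P_high / P_low
PR = 20.5 / 3.3
PR = 6.212

6.212


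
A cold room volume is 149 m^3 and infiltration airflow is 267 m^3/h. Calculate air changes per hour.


ACH = flow / volume
ACH = 267 / 149
ACH = 1.792

1.792


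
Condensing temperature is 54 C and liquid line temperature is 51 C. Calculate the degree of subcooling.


Subcooling = T_cond - T_liquid
Subcooling = 54 - 51
Subcooling = 3 K

3


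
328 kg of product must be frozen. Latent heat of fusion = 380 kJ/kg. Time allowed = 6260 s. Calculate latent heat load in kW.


Q_lat = m * h_fg / t
Q_lat = 328 * 380 / 6260
Q_lat = 19.91 kW

19.91


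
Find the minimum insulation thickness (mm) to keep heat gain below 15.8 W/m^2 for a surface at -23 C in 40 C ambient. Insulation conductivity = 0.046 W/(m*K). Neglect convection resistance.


dT = 40 - (-23) = 63 K
thickness = k * dT / q_max * 1000
thickness = 0.046 * 63 / 15.8 * 1000
thickness = 183.4 mm

183.4


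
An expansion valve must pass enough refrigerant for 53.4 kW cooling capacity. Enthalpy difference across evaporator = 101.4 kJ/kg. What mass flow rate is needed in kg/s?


m_dot = Q / dh
m_dot = 53.4 / 101.4
m_dot = 0.5266 kg/s

0.5266


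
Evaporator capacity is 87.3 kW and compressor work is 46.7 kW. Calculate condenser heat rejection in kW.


Q_cond = Q_evap + W
Q_cond = 87.3 + 46.7
Q_cond = 134.0 kW

134.0


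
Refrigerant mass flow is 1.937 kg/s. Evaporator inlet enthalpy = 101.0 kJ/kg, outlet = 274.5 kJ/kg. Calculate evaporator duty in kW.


dh = 274.5 - 101.0 = 173.5 kJ/kg
Q_evap = m_dot * dh = 1.937 * 173.5
Q_evap = 336.07 kW

336.07


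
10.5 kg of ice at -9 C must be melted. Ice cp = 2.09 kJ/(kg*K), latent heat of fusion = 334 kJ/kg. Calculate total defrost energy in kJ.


Sensible heat = cp * dT = 2.09 * 9 = 18.81 kJ/kg
Total per kg = 18.81 + 334 = 352.81 kJ/kg
Q = m * total = 10.5 * 352.81
Q = 3704.5 kJ

3704.5


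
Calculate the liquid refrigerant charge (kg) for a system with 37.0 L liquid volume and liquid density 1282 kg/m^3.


Charge = V * rho / 1000
Charge = 37.0 * 1282 / 1000
Charge = 47.43 kg

47.43


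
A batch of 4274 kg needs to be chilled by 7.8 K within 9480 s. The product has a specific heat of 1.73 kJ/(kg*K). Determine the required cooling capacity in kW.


Q = m * cp * dT / t
Q = 4274 * 1.73 * 7.8 / 9480
Q = 6.084 kW

6.084


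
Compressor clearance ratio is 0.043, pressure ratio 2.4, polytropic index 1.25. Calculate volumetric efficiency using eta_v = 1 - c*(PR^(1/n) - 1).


PR^(1/n) = 2.4^(1/1.25) = 2.01450799
eta_v = 1 - 0.043 * (2.01450799 - 1)
eta_v = 0.9564

0.9564


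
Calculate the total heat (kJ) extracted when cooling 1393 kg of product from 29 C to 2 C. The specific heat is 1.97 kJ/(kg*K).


dT = 29 - (2) = 27 K
Q = m * cp * dT = 1393 * 1.97 * 27
Q = 74094 kJ

74094


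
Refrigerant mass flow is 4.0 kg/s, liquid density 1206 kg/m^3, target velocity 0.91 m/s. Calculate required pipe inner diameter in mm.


A = m_dot / (rho * v) = 4.0 / (1206 * 0.91) = 0.003644779764 m^2
d = sqrt(4*A/pi) * 1000
d = 68.1 mm

68.1


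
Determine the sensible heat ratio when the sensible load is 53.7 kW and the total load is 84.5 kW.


SHR = Q_sensible / Q_total
SHR = 53.7 / 84.5
SHR = 0.636

0.636


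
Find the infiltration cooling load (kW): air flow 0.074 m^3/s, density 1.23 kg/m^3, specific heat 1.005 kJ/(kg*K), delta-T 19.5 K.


Q = V_dot * rho * cp * dT
Q = 0.074 * 1.23 * 1.005 * 19.5
Q = 1.784 kW

1.784


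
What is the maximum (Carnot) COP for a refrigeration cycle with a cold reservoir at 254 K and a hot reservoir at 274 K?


dT = 274 - 254 = 20 K
COP_carnot = T_cold / dT = 254 / 20
COP_carnot = 12.7

12.7


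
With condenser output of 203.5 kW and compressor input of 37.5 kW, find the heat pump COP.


COP_hp = Q_cond / W
COP_hp = 203.5 / 37.5
COP_hp = 5.427

5.427


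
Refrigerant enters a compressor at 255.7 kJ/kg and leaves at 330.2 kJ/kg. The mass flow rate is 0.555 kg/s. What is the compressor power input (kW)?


dh = 330.2 - 255.7 = 74.5 kJ/kg
W = m_dot * dh = 0.555 * 74.5 = 41.35 kW

41.35


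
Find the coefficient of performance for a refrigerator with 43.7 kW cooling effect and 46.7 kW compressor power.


COP = Q_evap / W
COP = 43.7 / 46.7
COP = 0.936

0.936


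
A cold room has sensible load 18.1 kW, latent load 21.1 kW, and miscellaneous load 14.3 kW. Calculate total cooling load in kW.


Q_total = Q_s + Q_l + Q_misc
Q_total = 18.1 + 21.1 + 14.3
Q_total = 53.5 kW

53.5


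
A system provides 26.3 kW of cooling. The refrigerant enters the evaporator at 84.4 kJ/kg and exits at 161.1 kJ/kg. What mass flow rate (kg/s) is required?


dh = 161.1 - 84.4 = 76.7 kJ/kg
m_dot = Q / dh = 26.3 / 76.7 = 0.3429 kg/s

0.3429


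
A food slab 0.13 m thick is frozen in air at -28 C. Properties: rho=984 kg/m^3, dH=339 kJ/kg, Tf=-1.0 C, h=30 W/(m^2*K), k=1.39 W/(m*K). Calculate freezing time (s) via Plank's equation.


dT = -1.0 - (-28) = 27.0 K
term1 = a/(2h) = 0.13/(2*30) = 0.002166666667
term2 = a^2/(8k) = 0.13^2/(8*1.39) = 0.001519784173
t = rho*dH*1000/dT * (term1 + term2)
t = 984*339*1000/27.0 * (0.002166666667 + 0.001519784173)
t = 45545 s

45545


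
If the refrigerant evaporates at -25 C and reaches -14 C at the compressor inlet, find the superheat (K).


Superheat = T_suction - T_evap
Superheat = -14 - (-25)
Superheat = 11 K

11


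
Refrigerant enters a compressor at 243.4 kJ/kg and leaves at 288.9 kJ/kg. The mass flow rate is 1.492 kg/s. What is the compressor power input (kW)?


dh = 288.9 - 243.4 = 45.5 kJ/kg
W = m_dot * dh = 1.492 * 45.5 = 67.89 kW

67.89


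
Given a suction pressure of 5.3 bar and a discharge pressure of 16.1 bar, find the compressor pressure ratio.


PR = P_high / P_low
PR = 16.1 / 5.3
PR = 3.038

3.038


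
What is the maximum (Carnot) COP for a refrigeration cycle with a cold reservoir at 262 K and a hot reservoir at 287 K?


dT = 287 - 262 = 25 K
COP_carnot = T_cold / dT = 262 / 25
COP_carnot = 10.48

10.48


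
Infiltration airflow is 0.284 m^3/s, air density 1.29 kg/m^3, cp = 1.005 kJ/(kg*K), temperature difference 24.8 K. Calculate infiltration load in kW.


Q = V_dot * rho * cp * dT
Q = 0.284 * 1.29 * 1.005 * 24.8
Q = 9.131 kW

9.131


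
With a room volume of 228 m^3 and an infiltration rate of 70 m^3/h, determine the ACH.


ACH = flow / volume
ACH = 70 / 228
ACH = 0.307

0.307


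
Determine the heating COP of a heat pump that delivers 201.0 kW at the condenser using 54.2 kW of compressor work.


COP_hp = Q_cond / W
COP_hp = 201.0 / 54.2
COP_hp = 3.708

3.708


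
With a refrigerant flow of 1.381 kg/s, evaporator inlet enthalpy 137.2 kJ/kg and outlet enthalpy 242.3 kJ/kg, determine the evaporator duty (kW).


dh = 242.3 - 137.2 = 105.1 kJ/kg
Q_evap = m_dot * dh = 1.381 * 105.1
Q_evap = 145.14 kW

145.14


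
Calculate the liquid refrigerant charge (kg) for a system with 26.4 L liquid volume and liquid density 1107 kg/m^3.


Charge = V * rho / 1000
Charge = 26.4 * 1107 / 1000
Charge = 29.22 kg

29.22


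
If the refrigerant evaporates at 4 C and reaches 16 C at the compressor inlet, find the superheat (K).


Superheat = T_suction - T_evap
Superheat = 16 - (4)
Superheat = 12 K

12


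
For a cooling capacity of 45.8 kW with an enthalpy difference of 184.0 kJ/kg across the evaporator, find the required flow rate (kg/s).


m_dot = Q / dh
m_dot = 45.8 / 184.0
m_dot = 0.2489 kg/s

0.2489


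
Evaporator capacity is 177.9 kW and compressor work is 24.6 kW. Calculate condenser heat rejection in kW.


Q_cond = Q_evap + W
Q_cond = 177.9 + 24.6
Q_cond = 202.5 kW

202.5


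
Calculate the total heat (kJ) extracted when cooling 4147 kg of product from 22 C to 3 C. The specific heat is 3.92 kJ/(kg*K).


dT = 22 - (3) = 19 K
Q = m * cp * dT = 4147 * 3.92 * 19
Q = 308869 kJ

308869


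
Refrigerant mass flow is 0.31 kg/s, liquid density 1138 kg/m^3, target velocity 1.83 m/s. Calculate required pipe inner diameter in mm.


A = m_dot / (rho * v) = 0.31 / (1138 * 1.83) = 0.0001488566846 m^2
d = sqrt(4*A/pi) * 1000
d = 13.8 mm

13.8


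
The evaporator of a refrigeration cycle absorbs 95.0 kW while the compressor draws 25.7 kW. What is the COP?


COP = Q_evap / W
COP = 95.0 / 25.7
COP = 3.696

3.696


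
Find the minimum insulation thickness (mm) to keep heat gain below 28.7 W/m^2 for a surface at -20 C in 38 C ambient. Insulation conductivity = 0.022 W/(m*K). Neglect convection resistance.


dT = 38 - (-20) = 58 K
thickness = k * dT / q_max * 1000
thickness = 0.022 * 58 / 28.7 * 1000
thickness = 44.5 mm

44.5


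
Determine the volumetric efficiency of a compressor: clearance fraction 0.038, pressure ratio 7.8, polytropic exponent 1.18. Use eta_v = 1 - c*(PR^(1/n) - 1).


PR^(1/n) = 7.8^(1/1.18) = 5.70180519
eta_v = 1 - 0.038 * (5.70180519 - 1)
eta_v = 0.8213

0.8213


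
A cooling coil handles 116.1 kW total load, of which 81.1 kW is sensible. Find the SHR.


SHR = Q_sensible / Q_total
SHR = 81.1 / 116.1
SHR = 0.699

0.699


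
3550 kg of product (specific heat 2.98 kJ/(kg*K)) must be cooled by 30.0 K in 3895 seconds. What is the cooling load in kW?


Q = m * cp * dT / t
Q = 3550 * 2.98 * 30.0 / 3895
Q = 81.481 kW

81.481


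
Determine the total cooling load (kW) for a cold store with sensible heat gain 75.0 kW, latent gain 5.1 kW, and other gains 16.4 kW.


Q_total = Q_s + Q_l + Q_misc
Q_total = 75.0 + 5.1 + 16.4
Q_total = 96.5 kW

96.5


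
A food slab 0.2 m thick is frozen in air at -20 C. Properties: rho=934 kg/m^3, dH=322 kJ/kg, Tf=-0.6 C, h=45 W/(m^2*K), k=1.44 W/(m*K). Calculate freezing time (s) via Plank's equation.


dT = -0.6 - (-20) = 19.4 K
term1 = a/(2h) = 0.2/(2*45) = 0.002222222222
term2 = a^2/(8k) = 0.2^2/(8*1.44) = 0.003472222222
t = rho*dH*1000/dT * (term1 + term2)
t = 934*322*1000/19.4 * (0.002222222222 + 0.003472222222)
t = 88278 s

88278


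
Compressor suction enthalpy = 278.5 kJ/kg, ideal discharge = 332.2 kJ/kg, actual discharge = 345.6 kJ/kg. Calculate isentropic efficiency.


dh_ideal = 332.2 - 278.5 = 53.7 kJ/kg
dh_actual = 345.6 - 278.5 = 67.1 kJ/kg
eta_s = dh_ideal / dh_actual = 53.7 / 67.1
eta_s = 0.8003

0.8003


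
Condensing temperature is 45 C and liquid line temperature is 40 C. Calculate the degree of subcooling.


Subcooling = T_cond - T_liquid
Subcooling = 45 - 40
Subcooling = 5 K

5


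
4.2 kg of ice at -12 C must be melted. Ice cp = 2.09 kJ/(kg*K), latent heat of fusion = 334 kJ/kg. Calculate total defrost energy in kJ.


Sensible heat = cp * dT = 2.09 * 12 = 25.08 kJ/kg
Total per kg = 25.08 + 334 = 359.08 kJ/kg
Q = m * total = 4.2 * 359.08
Q = 1508.1 kJ

1508.1


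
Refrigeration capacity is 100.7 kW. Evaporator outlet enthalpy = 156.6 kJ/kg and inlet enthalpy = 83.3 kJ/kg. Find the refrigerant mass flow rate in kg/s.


dh = 156.6 - 83.3 = 73.3 kJ/kg
m_dot = Q / dh = 100.7 / 73.3 = 1.3738 kg/s

1.3738


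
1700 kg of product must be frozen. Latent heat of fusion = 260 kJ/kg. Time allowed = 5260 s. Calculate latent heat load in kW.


Q_lat = m * h_fg / t
Q_lat = 1700 * 260 / 5260
Q_lat = 84.03 kW

84.03


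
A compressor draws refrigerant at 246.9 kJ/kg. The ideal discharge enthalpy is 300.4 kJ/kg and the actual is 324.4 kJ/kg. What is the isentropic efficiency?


dh_ideal = 300.4 - 246.9 = 53.5 kJ/kg
dh_actual = 324.4 - 246.9 = 77.5 kJ/kg
eta_s = dh_ideal / dh_actual = 53.5 / 77.5
eta_s = 0.6903

0.6903


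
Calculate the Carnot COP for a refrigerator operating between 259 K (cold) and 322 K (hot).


dT = 322 - 259 = 63 K
COP_carnot = T_cold / dT = 259 / 63
COP_carnot = 4.111

4.111


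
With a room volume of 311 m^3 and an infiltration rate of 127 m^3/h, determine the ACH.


ACH = flow / volume
ACH = 127 / 311
ACH = 0.408

0.408


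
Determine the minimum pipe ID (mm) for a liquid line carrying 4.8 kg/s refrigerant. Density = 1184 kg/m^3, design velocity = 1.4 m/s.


A = m_dot / (rho * v) = 4.8 / (1184 * 1.4) = 0.002895752896 m^2
d = sqrt(4*A/pi) * 1000
d = 60.7 mm

60.7


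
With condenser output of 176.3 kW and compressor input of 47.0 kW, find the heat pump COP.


COP_hp = Q_cond / W
COP_hp = 176.3 / 47.0
COP_hp = 3.751

3.751


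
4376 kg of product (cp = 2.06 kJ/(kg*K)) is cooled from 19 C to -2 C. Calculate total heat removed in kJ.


dT = 19 - (-2) = 21 K
Q = m * cp * dT = 4376 * 2.06 * 21
Q = 189306 kJ

189306


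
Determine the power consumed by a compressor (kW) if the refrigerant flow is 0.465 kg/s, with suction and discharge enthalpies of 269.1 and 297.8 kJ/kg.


dh = 297.8 - 269.1 = 28.7 kJ/kg
W = m_dot * dh = 0.465 * 28.7 = 13.35 kW

13.35


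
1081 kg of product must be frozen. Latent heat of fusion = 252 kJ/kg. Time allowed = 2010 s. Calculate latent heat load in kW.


Q_lat = m * h_fg / t
Q_lat = 1081 * 252 / 2010
Q_lat = 135.53 kW

135.53


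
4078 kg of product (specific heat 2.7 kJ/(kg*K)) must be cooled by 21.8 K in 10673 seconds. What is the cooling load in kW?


Q = m * cp * dT / t
Q = 4078 * 2.7 * 21.8 / 10673
Q = 22.49 kW

22.49


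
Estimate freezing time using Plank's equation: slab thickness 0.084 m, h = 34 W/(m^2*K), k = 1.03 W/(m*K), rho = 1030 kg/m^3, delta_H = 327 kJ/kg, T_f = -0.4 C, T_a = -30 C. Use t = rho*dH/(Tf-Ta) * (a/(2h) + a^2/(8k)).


dT = -0.4 - (-30) = 29.6 K
term1 = a/(2h) = 0.084/(2*34) = 0.001235294118
term2 = a^2/(8k) = 0.084^2/(8*1.03) = 0.0008563106796
t = rho*dH*1000/dT * (term1 + term2)
t = 1030*327*1000/29.6 * (0.001235294118 + 0.0008563106796)
t = 23800 s

23800


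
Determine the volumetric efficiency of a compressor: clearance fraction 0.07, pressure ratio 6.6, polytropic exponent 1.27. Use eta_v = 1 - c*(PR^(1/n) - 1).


PR^(1/n) = 6.6^(1/1.27) = 4.41885942
eta_v = 1 - 0.07 * (4.41885942 - 1)
eta_v = 0.7607

0.7607


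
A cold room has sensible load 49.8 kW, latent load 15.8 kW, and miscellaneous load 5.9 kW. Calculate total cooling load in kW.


Q_total = Q_s + Q_l + Q_misc
Q_total = 49.8 + 15.8 + 5.9
Q_total = 71.5 kW

71.5


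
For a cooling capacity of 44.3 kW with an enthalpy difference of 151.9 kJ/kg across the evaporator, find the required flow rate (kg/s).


m_dot = Q / dh
m_dot = 44.3 / 151.9
m_dot = 0.2916 kg/s

0.2916


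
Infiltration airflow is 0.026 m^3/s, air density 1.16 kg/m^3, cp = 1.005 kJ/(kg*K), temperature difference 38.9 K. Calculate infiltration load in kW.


Q = V_dot * rho * cp * dT
Q = 0.026 * 1.16 * 1.005 * 38.9
Q = 1.179 kW

1.179


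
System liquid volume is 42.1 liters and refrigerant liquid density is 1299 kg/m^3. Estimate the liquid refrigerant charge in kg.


Charge = V * rho / 1000
Charge = 42.1 * 1299 / 1000
Charge = 54.69 kg

54.69


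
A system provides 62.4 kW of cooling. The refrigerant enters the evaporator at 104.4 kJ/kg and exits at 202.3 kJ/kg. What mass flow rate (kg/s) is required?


dh = 202.3 - 104.4 = 97.9 kJ/kg
m_dot = Q / dh = 62.4 / 97.9 = 0.6374 kg/s

0.6374


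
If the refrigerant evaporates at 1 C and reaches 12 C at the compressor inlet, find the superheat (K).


Superheat = T_suction - T_evap
Superheat = 12 - (1)
Superheat = 11 K

11


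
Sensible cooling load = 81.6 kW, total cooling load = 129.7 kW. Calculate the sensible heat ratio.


SHR = Q_sensible / Q_total
SHR = 81.6 / 129.7
SHR = 0.629

0.629


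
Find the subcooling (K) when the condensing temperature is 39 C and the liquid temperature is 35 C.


Subcooling = T_cond - T_liquid
Subcooling = 39 - 35
Subcooling = 4 K

4


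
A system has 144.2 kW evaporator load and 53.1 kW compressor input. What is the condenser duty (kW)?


Q_cond = Q_evap + W
Q_cond = 144.2 + 53.1
Q_cond = 197.3 kW

197.3


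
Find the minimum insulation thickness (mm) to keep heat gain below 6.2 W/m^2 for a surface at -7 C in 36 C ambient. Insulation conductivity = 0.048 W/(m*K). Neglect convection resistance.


dT = 36 - (-7) = 43 K
thickness = k * dT / q_max * 1000
thickness = 0.048 * 43 / 6.2 * 1000
thickness = 332.9 mm

332.9


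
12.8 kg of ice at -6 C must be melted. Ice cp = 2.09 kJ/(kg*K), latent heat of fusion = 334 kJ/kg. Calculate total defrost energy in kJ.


Sensible heat = cp * dT = 2.09 * 6 = 12.54 kJ/kg
Total per kg = 12.54 + 334 = 346.54 kJ/kg
Q = m * total = 12.8 * 346.54
Q = 4435.7 kJ

4435.7


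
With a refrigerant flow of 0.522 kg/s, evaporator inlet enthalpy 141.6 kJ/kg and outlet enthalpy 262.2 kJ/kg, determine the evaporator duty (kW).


dh = 262.2 - 141.6 = 120.6 kJ/kg
Q_evap = m_dot * dh = 0.522 * 120.6
Q_evap = 62.95 kW

62.95


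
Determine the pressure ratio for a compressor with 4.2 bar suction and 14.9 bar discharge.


PR = P_high / P_low
PR = 14.9 / 4.2
PR = 3.548

3.548


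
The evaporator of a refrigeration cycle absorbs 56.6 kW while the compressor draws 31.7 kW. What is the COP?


COP = Q_evap / W
COP = 56.6 / 31.7
COP = 1.785

1.785


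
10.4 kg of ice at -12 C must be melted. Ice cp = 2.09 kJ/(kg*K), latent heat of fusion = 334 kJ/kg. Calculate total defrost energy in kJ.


Sensible heat = cp * dT = 2.09 * 12 = 25.08 kJ/kg
Total per kg = 25.08 + 334 = 359.08 kJ/kg
Q = m * total = 10.4 * 359.08
Q = 3734.4 kJ

3734.4


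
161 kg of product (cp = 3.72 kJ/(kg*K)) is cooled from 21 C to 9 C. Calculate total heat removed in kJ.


dT = 21 - (9) = 12 K
Q = m * cp * dT = 161 * 3.72 * 12
Q = 7187 kJ

7187


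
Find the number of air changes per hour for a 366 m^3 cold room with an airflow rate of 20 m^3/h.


ACH = flow / volume
ACH = 20 / 366
ACH = 0.055

0.055


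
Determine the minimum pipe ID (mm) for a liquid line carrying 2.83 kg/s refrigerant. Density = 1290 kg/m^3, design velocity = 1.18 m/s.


A = m_dot / (rho * v) = 2.83 / (1290 * 1.18) = 0.001859151228 m^2
d = sqrt(4*A/pi) * 1000
d = 48.7 mm

48.7
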